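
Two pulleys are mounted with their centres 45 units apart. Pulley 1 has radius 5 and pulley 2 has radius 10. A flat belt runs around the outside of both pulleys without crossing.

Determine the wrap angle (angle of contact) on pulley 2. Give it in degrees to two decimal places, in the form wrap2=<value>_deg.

open belt: β = asin((r2−r1)/C) = asin(5/45) = 6.3794°
wrap1 = π − 2β = 167.2413°
wrap2 = π + 2β = 192.7587°

wrap2=192.76_deg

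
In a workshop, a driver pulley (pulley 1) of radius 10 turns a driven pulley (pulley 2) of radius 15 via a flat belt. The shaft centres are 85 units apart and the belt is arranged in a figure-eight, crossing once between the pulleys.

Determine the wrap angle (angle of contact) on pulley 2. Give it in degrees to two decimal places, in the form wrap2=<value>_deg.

crossed belt: β = asin((r1+r2)/C) = asin(25/85) = 17.1046°
wrap1 = wrap2 = π + 2β = 214.2093°

wrap2=214.21_deg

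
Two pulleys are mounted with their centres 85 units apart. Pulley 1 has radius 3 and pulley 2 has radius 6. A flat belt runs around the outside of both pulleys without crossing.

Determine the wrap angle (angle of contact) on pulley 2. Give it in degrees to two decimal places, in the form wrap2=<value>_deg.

open belt: β = asin((r2−r1)/C) = asin(3/85) = 2.0226°
wrap1 = π − 2β = 175.9548°
wrap2 = π + 2β = 184.0452°

wrap2=184.05_deg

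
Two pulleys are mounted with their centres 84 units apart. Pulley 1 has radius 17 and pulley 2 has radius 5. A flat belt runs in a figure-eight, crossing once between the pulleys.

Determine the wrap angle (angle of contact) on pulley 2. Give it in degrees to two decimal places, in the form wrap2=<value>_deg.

crossed belt: β = asin((r1+r2)/C) = asin(22/84) = 15.1831°
wrap1 = wrap2 = π + 2β = 210.3662°

wrap2=210.37_deg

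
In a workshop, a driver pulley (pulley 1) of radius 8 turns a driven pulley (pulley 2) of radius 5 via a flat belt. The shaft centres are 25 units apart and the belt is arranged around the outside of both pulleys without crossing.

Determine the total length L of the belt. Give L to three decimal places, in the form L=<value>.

open belt: β = asin((r2−r1)/C) = asin(-3/25) = -6.8921°
wrap1 = π − 2β = 193.7842°
wrap2 = π + 2β = 166.2158°
tangent length = C·cosβ = 24.8193
L = r1·wrap1 + r2·wrap2 + 2·C·cosβ = 8·3.3822 + 5·2.9010 + 2·24.8193 = 91.2011

L=91.201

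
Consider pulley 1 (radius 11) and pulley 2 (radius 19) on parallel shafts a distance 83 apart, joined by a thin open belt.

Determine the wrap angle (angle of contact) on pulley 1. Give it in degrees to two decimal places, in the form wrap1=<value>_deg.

wrap1=168.94_deg

open belt: β = asin((r2−r1)/C) = asin(8/83) = 5.5311°
wrap1 = π − 2β = 168.9379°
wrap2 = π + 2β = 191.0621°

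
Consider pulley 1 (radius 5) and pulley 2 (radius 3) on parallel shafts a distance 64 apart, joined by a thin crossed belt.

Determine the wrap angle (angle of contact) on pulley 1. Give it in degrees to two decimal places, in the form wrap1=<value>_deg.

wrap1=194.36_deg

crossed belt: β = asin((r1+r2)/C) = asin(8/64) = 7.1808°
wrap1 = wrap2 = π + 2β = 194.3615°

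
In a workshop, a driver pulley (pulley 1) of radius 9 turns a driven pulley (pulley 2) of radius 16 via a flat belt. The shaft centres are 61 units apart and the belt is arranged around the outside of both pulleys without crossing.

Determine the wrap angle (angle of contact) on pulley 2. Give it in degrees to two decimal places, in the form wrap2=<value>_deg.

open belt: β = asin((r2−r1)/C) = asin(7/61) = 6.5894°
wrap1 = π − 2β = 166.8211°
wrap2 = π + 2β = 193.1789°

wrap2=193.18_deg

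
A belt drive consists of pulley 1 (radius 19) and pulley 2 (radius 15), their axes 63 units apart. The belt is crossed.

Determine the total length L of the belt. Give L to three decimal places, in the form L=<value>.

crossed belt: β = asin((r1+r2)/C) = asin(34/63) = 32.6620°
wrap1 = wrap2 = π + 2β = 245.3241°
tangent length = C·cosβ = 53.0377
L = (r1+r2)·wrap + 2·C·cosβ = 34·4.2817 + 2·53.0377 = 251.6537

L=251.654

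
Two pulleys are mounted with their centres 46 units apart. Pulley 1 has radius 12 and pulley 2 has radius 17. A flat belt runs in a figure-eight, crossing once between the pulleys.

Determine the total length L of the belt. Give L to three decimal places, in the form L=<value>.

crossed belt: β = asin((r1+r2)/C) = asin(29/46) = 39.0822°
wrap1 = wrap2 = π + 2β = 258.1644°
tangent length = C·cosβ = 35.7071
L = (r1+r2)·wrap + 2·C·cosβ = 29·4.5058 + 2·35.7071 = 202.0830

L=202.083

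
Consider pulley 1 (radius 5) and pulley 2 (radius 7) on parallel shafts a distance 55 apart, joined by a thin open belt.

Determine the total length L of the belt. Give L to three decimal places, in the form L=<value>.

open belt: β = asin((r2−r1)/C) = asin(2/55) = 2.0839°
wrap1 = π − 2β = 175.8321°
wrap2 = π + 2β = 184.1679°
tangent length = C·cosβ = 54.9636
L = r1·wrap1 + r2·wrap2 + 2·C·cosβ = 5·3.0688 + 7·3.2143 + 2·54.9636 = 147.7718

L=147.772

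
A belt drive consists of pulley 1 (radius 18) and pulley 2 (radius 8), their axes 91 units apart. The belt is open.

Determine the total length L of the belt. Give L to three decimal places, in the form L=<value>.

L=264.781

open belt: β = asin((r2−r1)/C) = asin(-10/91) = -6.3090°
wrap1 = π − 2β = 192.6180°
wrap2 = π + 2β = 167.3820°
tangent length = C·cosβ = 90.4489
L = r1·wrap1 + r2·wrap2 + 2·C·cosβ = 18·3.3618 + 8·2.9214 + 2·90.4489 = 264.7814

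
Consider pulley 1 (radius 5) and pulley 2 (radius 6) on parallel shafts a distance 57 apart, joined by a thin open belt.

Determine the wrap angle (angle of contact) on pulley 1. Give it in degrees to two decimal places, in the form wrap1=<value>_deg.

open belt: β = asin((r2−r1)/C) = asin(1/57) = 1.0052°
wrap1 = π − 2β = 177.9895°
wrap2 = π + 2β = 182.0105°

wrap1=177.99_deg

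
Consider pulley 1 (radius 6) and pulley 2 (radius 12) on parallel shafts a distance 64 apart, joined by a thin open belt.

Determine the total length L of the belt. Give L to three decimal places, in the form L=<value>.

open belt: β = asin((r2−r1)/C) = asin(6/64) = 5.3794°
wrap1 = π − 2β = 169.2412°
wrap2 = π + 2β = 190.7588°
tangent length = C·cosβ = 63.7181
L = r1·wrap1 + r2·wrap2 + 2·C·cosβ = 6·2.9538 + 12·3.3294 + 2·63.7181 = 185.1116

L=185.112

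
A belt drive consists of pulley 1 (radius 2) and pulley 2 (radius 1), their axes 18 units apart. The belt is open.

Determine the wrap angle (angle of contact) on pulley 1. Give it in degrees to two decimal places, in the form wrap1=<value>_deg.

wrap1=186.37_deg

open belt: β = asin((r2−r1)/C) = asin(-1/18) = -3.1847°
wrap1 = π − 2β = 186.3695°
wrap2 = π + 2β = 173.6305°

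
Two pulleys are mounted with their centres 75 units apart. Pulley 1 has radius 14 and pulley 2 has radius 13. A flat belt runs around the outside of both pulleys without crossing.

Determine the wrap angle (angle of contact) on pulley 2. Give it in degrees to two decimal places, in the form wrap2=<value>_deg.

open belt: β = asin((r2−r1)/C) = asin(-1/75) = -0.7640°
wrap1 = π − 2β = 181.5279°
wrap2 = π + 2β = 178.4721°

wrap2=178.47_deg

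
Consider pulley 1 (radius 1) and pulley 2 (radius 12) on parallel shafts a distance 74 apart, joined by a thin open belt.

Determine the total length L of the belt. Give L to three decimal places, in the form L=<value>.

L=190.479

open belt: β = asin((r2−r1)/C) = asin(11/74) = 8.5486°
wrap1 = π − 2β = 162.9028°
wrap2 = π + 2β = 197.0972°
tangent length = C·cosβ = 73.1779
L = r1·wrap1 + r2·wrap2 + 2·C·cosβ = 1·2.8432 + 12·3.4400 + 2·73.1779 = 190.4789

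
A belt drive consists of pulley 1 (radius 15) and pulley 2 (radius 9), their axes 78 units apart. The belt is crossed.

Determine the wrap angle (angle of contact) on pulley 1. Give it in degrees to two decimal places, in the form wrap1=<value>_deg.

crossed belt: β = asin((r1+r2)/C) = asin(24/78) = 17.9202°
wrap1 = wrap2 = π + 2β = 215.8404°

wrap1=215.84_deg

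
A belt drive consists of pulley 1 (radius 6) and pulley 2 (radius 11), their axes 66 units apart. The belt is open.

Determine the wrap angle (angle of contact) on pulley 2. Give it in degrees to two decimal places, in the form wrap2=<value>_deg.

open belt: β = asin((r2−r1)/C) = asin(5/66) = 4.3448°
wrap1 = π − 2β = 171.3105°
wrap2 = π + 2β = 188.6895°

wrap2=188.69_deg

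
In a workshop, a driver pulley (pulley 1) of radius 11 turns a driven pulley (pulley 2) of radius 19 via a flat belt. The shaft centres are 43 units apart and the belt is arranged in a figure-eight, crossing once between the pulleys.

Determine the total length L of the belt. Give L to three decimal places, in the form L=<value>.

L=202.188

crossed belt: β = asin((r1+r2)/C) = asin(30/43) = 44.2407°
wrap1 = wrap2 = π + 2β = 268.4814°
tangent length = C·cosβ = 30.8058
L = (r1+r2)·wrap + 2·C·cosβ = 30·4.6859 + 2·30.8058 = 202.1882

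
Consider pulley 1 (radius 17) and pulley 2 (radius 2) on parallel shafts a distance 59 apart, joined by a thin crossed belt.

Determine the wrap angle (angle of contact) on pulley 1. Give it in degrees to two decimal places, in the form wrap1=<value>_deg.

wrap1=217.57_deg

crossed belt: β = asin((r1+r2)/C) = asin(19/59) = 18.7860°
wrap1 = wrap2 = π + 2β = 217.5719°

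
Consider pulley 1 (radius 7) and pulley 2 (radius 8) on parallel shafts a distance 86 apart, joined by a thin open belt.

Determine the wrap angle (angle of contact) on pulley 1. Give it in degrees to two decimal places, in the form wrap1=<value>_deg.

open belt: β = asin((r2−r1)/C) = asin(1/86) = 0.6662°
wrap1 = π − 2β = 178.6675°
wrap2 = π + 2β = 181.3325°

wrap1=178.67_deg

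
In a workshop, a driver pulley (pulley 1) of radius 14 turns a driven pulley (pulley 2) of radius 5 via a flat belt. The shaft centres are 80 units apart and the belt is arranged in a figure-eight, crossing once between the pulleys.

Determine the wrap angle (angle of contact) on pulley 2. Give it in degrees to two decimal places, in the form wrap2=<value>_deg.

crossed belt: β = asin((r1+r2)/C) = asin(19/80) = 13.7390°
wrap1 = wrap2 = π + 2β = 207.4781°

wrap2=207.48_deg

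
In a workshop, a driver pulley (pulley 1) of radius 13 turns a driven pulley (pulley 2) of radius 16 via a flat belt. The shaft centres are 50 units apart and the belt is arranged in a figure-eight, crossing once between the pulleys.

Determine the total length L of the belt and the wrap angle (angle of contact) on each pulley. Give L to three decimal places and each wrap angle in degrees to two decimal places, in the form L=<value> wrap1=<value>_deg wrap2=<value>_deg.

L=208.454 wrap1=250.90_deg wrap2=250.90_deg

crossed belt: β = asin((r1+r2)/C) = asin(29/50) = 35.4505°
wrap1 = wrap2 = π + 2β = 250.9011°
tangent length = C·cosβ = 40.7308
L = (r1+r2)·wrap + 2·C·cosβ = 29·4.3791 + 2·40.7308 = 208.4541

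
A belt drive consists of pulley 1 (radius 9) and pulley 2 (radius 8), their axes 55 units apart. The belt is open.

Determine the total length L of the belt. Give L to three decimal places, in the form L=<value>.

L=163.425

open belt: β = asin((r2−r1)/C) = asin(-1/55) = -1.0418°
wrap1 = π − 2β = 182.0836°
wrap2 = π + 2β = 177.9164°
tangent length = C·cosβ = 54.9909
L = r1·wrap1 + r2·wrap2 + 2·C·cosβ = 9·3.1780 + 8·3.1052 + 2·54.9909 = 163.4253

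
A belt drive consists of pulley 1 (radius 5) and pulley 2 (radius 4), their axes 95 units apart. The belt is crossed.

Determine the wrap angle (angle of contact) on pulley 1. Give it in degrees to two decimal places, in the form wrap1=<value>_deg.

crossed belt: β = asin((r1+r2)/C) = asin(9/95) = 5.4362°
wrap1 = wrap2 = π + 2β = 190.8723°

wrap1=190.87_deg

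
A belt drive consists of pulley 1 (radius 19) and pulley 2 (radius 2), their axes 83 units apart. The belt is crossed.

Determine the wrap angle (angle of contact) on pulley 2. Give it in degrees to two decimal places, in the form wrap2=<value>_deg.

crossed belt: β = asin((r1+r2)/C) = asin(21/83) = 14.6558°
wrap1 = wrap2 = π + 2β = 209.3116°

wrap2=209.31_deg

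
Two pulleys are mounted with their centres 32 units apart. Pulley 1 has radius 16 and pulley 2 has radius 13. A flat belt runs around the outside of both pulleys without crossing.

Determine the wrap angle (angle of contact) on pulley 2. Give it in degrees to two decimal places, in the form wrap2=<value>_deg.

open belt: β = asin((r2−r1)/C) = asin(-3/32) = -5.3794°
wrap1 = π − 2β = 190.7588°
wrap2 = π + 2β = 169.2412°

wrap2=169.24_deg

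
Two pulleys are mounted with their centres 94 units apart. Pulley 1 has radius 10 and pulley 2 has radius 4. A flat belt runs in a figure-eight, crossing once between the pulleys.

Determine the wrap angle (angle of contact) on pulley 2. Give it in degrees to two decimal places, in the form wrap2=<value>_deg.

crossed belt: β = asin((r1+r2)/C) = asin(14/94) = 8.5653°
wrap1 = wrap2 = π + 2β = 197.1306°

wrap2=197.13_deg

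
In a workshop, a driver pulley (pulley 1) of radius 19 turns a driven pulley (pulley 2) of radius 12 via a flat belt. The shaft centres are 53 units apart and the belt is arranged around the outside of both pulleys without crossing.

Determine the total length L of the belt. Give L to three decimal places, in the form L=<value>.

open belt: β = asin((r2−r1)/C) = asin(-7/53) = -7.5895°
wrap1 = π − 2β = 195.1791°
wrap2 = π + 2β = 164.8209°
tangent length = C·cosβ = 52.5357
L = r1·wrap1 + r2·wrap2 + 2·C·cosβ = 19·3.4065 + 12·2.8767 + 2·52.5357 = 204.3153

L=204.315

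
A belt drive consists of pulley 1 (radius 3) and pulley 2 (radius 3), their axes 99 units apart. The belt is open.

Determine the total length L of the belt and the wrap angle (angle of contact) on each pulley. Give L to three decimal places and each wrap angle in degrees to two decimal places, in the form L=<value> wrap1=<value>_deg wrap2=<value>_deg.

open belt: β = asin((r2−r1)/C) = asin(0/99) = 0.0000°
wrap1 = π − 2β = 180.0000°
wrap2 = π + 2β = 180.0000°
tangent length = C·cosβ = 99.0000
L = r1·wrap1 + r2·wrap2 + 2·C·cosβ = 3·3.1416 + 3·3.1416 + 2·99.0000 = 216.8496

L=216.850 wrap1=180.00_deg wrap2=180.00_deg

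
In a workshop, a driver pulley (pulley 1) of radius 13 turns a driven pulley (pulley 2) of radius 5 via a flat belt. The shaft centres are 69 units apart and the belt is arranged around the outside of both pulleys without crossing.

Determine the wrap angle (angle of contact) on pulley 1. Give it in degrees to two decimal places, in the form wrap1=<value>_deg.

open belt: β = asin((r2−r1)/C) = asin(-8/69) = -6.6580°
wrap1 = π − 2β = 193.3159°
wrap2 = π + 2β = 166.6841°

wrap1=193.32_deg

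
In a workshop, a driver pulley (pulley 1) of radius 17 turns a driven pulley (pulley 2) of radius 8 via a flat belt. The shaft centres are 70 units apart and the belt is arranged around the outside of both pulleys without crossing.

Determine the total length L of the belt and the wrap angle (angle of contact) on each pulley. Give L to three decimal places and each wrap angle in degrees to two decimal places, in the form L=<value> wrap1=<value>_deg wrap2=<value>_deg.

L=219.699 wrap1=194.77_deg wrap2=165.23_deg

open belt: β = asin((r2−r1)/C) = asin(-9/70) = -7.3870°
wrap1 = π − 2β = 194.7741°
wrap2 = π + 2β = 165.2259°
tangent length = C·cosβ = 69.4190
L = r1·wrap1 + r2·wrap2 + 2·C·cosβ = 17·3.3994 + 8·2.8837 + 2·69.4190 = 219.6986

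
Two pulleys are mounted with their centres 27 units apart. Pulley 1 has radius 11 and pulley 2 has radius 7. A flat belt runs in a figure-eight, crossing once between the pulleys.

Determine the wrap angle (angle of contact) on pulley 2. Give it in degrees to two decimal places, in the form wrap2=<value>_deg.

wrap2=263.62_deg

crossed belt: β = asin((r1+r2)/C) = asin(18/27) = 41.8103°
wrap1 = wrap2 = π + 2β = 263.6206°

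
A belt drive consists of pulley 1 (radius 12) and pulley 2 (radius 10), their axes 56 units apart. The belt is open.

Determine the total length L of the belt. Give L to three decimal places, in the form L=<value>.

open belt: β = asin((r2−r1)/C) = asin(-2/56) = -2.0467°
wrap1 = π − 2β = 184.0934°
wrap2 = π + 2β = 175.9066°
tangent length = C·cosβ = 55.9643
L = r1·wrap1 + r2·wrap2 + 2·C·cosβ = 12·3.2130 + 10·3.0701 + 2·55.9643 = 181.1865

L=181.186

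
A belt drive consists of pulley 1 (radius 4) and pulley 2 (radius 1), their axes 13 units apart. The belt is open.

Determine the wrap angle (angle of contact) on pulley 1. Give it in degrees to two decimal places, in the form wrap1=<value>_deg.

open belt: β = asin((r2−r1)/C) = asin(-3/13) = -13.3424°
wrap1 = π − 2β = 206.6847°
wrap2 = π + 2β = 153.3153°

wrap1=206.68_deg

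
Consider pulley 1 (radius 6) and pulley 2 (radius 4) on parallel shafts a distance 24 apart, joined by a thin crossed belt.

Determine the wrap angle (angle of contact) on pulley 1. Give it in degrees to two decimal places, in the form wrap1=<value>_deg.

wrap1=229.25_deg

crossed belt: β = asin((r1+r2)/C) = asin(10/24) = 24.6243°
wrap1 = wrap2 = π + 2β = 229.2486°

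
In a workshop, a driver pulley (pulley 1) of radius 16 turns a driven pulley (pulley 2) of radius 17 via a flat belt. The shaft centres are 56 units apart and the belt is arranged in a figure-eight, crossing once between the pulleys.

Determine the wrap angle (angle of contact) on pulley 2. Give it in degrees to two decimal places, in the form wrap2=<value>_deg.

crossed belt: β = asin((r1+r2)/C) = asin(33/56) = 36.1063°
wrap1 = wrap2 = π + 2β = 252.2127°

wrap2=252.21_deg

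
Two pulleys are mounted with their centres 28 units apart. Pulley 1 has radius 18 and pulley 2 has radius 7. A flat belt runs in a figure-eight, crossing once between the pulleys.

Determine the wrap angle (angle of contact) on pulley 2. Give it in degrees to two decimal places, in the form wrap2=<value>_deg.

wrap2=306.47_deg

crossed belt: β = asin((r1+r2)/C) = asin(25/28) = 63.2345°
wrap1 = wrap2 = π + 2β = 306.4690°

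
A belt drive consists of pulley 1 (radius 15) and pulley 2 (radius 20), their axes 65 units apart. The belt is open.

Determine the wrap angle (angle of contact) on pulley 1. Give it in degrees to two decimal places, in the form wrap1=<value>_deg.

wrap1=171.18_deg

open belt: β = asin((r2−r1)/C) = asin(5/65) = 4.4117°
wrap1 = π − 2β = 171.1765°
wrap2 = π + 2β = 188.8235°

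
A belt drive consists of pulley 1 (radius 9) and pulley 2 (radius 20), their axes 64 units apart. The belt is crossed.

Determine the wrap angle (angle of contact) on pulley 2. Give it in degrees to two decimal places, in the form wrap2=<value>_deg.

wrap2=233.89_deg

crossed belt: β = asin((r1+r2)/C) = asin(29/64) = 26.9444°
wrap1 = wrap2 = π + 2β = 233.8887°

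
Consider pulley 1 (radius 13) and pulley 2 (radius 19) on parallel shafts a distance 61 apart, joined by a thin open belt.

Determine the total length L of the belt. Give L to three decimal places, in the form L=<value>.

L=223.122

open belt: β = asin((r2−r1)/C) = asin(6/61) = 5.6448°
wrap1 = π − 2β = 168.7104°
wrap2 = π + 2β = 191.2896°
tangent length = C·cosβ = 60.7042
L = r1·wrap1 + r2·wrap2 + 2·C·cosβ = 13·2.9446 + 19·3.3386 + 2·60.7042 = 223.1216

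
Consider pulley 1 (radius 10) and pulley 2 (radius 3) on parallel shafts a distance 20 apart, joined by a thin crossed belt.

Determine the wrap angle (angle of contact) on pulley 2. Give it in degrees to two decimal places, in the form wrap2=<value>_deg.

crossed belt: β = asin((r1+r2)/C) = asin(13/20) = 40.5416°
wrap1 = wrap2 = π + 2β = 261.0832°

wrap2=261.08_deg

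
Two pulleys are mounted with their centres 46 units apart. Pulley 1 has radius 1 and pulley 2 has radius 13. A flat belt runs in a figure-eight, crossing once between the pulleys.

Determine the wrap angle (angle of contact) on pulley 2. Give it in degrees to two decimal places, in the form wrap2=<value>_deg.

crossed belt: β = asin((r1+r2)/C) = asin(14/46) = 17.7189°
wrap1 = wrap2 = π + 2β = 215.4379°

wrap2=215.44_deg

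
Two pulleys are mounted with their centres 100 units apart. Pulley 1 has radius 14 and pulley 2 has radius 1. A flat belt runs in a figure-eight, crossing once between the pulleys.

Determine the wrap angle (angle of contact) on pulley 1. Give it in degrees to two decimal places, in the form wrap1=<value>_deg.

crossed belt: β = asin((r1+r2)/C) = asin(15/100) = 8.6269°
wrap1 = wrap2 = π + 2β = 197.2539°

wrap1=197.25_deg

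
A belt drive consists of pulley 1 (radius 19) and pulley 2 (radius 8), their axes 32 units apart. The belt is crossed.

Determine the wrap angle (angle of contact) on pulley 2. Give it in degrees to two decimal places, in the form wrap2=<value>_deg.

wrap2=295.08_deg

crossed belt: β = asin((r1+r2)/C) = asin(27/32) = 57.5383°
wrap1 = wrap2 = π + 2β = 295.0765°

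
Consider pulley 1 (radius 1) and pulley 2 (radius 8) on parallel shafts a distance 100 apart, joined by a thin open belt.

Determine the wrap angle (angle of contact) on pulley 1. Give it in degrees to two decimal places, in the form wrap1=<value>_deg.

open belt: β = asin((r2−r1)/C) = asin(7/100) = 4.0140°
wrap1 = π − 2β = 171.9720°
wrap2 = π + 2β = 188.0280°

wrap1=171.97_deg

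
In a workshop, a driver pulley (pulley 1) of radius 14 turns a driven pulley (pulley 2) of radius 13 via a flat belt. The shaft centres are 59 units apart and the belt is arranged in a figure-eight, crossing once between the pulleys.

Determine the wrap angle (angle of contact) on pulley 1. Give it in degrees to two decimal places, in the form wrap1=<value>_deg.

wrap1=234.47_deg

crossed belt: β = asin((r1+r2)/C) = asin(27/59) = 27.2341°
wrap1 = wrap2 = π + 2β = 234.4682°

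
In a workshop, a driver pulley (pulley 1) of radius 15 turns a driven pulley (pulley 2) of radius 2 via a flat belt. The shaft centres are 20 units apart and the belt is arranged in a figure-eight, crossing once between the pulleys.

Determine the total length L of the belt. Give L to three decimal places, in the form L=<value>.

L=109.022

crossed belt: β = asin((r1+r2)/C) = asin(17/20) = 58.2117°
wrap1 = wrap2 = π + 2β = 296.4233°
tangent length = C·cosβ = 10.5357
L = (r1+r2)·wrap + 2·C·cosβ = 17·5.1736 + 2·10.5357 = 109.0219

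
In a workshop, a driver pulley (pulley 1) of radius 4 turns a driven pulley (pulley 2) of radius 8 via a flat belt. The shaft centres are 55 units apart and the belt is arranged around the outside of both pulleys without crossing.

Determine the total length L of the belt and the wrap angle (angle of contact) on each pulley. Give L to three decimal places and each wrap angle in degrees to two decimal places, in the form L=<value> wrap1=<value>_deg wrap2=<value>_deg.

open belt: β = asin((r2−r1)/C) = asin(4/55) = 4.1706°
wrap1 = π − 2β = 171.6587°
wrap2 = π + 2β = 188.3413°
tangent length = C·cosβ = 54.8544
L = r1·wrap1 + r2·wrap2 + 2·C·cosβ = 4·2.9960 + 8·3.2872 + 2·54.8544 = 147.9901

L=147.990 wrap1=171.66_deg wrap2=188.34_deg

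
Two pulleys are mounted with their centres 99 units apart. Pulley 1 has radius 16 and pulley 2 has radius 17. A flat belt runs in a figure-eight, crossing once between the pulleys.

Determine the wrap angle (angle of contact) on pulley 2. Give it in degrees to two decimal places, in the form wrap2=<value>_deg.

wrap2=218.94_deg

crossed belt: β = asin((r1+r2)/C) = asin(33/99) = 19.4712°
wrap1 = wrap2 = π + 2β = 218.9424°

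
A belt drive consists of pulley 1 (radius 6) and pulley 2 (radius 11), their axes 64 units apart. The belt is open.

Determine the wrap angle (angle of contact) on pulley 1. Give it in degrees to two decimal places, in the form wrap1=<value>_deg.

wrap1=171.04_deg

open belt: β = asin((r2−r1)/C) = asin(5/64) = 4.4808°
wrap1 = π − 2β = 171.0384°
wrap2 = π + 2β = 188.9616°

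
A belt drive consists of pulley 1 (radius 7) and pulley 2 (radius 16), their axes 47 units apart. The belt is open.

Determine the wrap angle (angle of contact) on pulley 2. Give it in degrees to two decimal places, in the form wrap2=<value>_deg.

wrap2=202.08_deg

open belt: β = asin((r2−r1)/C) = asin(9/47) = 11.0397°
wrap1 = π − 2β = 157.9206°
wrap2 = π + 2β = 202.0794°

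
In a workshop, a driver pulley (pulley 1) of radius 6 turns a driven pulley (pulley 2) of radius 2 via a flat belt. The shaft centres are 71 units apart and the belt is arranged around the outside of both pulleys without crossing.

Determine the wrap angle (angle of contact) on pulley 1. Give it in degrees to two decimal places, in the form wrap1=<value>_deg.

wrap1=186.46_deg

open belt: β = asin((r2−r1)/C) = asin(-4/71) = -3.2296°
wrap1 = π − 2β = 186.4593°
wrap2 = π + 2β = 173.5407°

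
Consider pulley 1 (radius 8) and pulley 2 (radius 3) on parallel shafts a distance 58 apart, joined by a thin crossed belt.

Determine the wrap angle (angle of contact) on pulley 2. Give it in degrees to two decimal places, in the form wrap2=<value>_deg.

wrap2=201.87_deg

crossed belt: β = asin((r1+r2)/C) = asin(11/58) = 10.9327°
wrap1 = wrap2 = π + 2β = 201.8653°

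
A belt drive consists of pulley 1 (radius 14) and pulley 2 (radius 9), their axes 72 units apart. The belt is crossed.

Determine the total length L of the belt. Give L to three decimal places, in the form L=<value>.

crossed belt: β = asin((r1+r2)/C) = asin(23/72) = 18.6293°
wrap1 = wrap2 = π + 2β = 217.2587°
tangent length = C·cosβ = 68.2276
L = (r1+r2)·wrap + 2·C·cosβ = 23·3.7919 + 2·68.2276 = 223.6683

L=223.668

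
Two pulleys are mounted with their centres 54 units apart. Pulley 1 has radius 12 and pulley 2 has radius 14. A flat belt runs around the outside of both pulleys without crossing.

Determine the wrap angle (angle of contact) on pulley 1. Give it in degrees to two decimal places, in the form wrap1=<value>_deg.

wrap1=175.75_deg

open belt: β = asin((r2−r1)/C) = asin(2/54) = 2.1226°
wrap1 = π − 2β = 175.7549°
wrap2 = π + 2β = 184.2451°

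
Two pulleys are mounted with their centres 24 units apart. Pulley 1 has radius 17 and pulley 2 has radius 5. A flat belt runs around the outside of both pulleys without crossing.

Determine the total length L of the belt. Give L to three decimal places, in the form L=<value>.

L=123.251

open belt: β = asin((r2−r1)/C) = asin(-12/24) = -30.0000°
wrap1 = π − 2β = 240.0000°
wrap2 = π + 2β = 120.0000°
tangent length = C·cosβ = 20.7846
L = r1·wrap1 + r2·wrap2 + 2·C·cosβ = 17·4.1888 + 5·2.0944 + 2·20.7846 = 123.2506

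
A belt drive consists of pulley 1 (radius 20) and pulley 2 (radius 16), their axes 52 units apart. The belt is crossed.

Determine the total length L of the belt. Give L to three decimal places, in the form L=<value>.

crossed belt: β = asin((r1+r2)/C) = asin(36/52) = 43.8131°
wrap1 = wrap2 = π + 2β = 267.6261°
tangent length = C·cosβ = 37.5233
L = (r1+r2)·wrap + 2·C·cosβ = 36·4.6710 + 2·37.5233 = 243.2011

L=243.201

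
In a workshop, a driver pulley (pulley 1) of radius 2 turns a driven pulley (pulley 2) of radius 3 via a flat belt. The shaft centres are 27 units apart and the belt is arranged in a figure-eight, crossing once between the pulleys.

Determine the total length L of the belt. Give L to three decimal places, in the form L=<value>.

L=70.637

crossed belt: β = asin((r1+r2)/C) = asin(5/27) = 10.6719°
wrap1 = wrap2 = π + 2β = 201.3439°
tangent length = C·cosβ = 26.5330
L = (r1+r2)·wrap + 2·C·cosβ = 5·3.5141 + 2·26.5330 = 70.6366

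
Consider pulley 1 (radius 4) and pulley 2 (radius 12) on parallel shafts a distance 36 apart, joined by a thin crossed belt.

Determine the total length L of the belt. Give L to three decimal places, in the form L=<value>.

crossed belt: β = asin((r1+r2)/C) = asin(16/36) = 26.3878°
wrap1 = wrap2 = π + 2β = 232.7756°
tangent length = C·cosβ = 32.2490
L = (r1+r2)·wrap + 2·C·cosβ = 16·4.0627 + 2·32.2490 = 129.5013

L=129.501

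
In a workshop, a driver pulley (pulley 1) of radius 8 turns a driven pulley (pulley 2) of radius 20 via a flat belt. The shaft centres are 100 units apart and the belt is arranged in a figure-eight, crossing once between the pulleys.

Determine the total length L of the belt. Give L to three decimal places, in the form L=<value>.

L=295.857

crossed belt: β = asin((r1+r2)/C) = asin(28/100) = 16.2602°
wrap1 = wrap2 = π + 2β = 212.5204°
tangent length = C·cosβ = 96.0000
L = (r1+r2)·wrap + 2·C·cosβ = 28·3.7092 + 2·96.0000 = 295.8571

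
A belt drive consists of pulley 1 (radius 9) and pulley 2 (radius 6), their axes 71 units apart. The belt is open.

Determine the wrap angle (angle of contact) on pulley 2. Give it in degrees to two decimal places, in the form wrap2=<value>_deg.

open belt: β = asin((r2−r1)/C) = asin(-3/71) = -2.4217°
wrap1 = π − 2β = 184.8433°
wrap2 = π + 2β = 175.1567°

wrap2=175.16_deg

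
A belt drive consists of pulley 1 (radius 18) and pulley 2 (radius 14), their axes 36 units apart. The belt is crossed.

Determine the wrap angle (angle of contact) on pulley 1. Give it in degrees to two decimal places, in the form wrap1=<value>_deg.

wrap1=305.47_deg

crossed belt: β = asin((r1+r2)/C) = asin(32/36) = 62.7340°
wrap1 = wrap2 = π + 2β = 305.4679°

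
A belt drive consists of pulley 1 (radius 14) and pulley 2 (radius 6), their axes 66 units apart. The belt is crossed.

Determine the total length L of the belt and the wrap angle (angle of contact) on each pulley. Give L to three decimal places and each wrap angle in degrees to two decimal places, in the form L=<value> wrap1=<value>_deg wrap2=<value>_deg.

L=200.940 wrap1=215.28_deg wrap2=215.28_deg

crossed belt: β = asin((r1+r2)/C) = asin(20/66) = 17.6397°
wrap1 = wrap2 = π + 2β = 215.2794°
tangent length = C·cosβ = 62.8967
L = (r1+r2)·wrap + 2·C·cosβ = 20·3.7573 + 2·62.8967 = 200.9402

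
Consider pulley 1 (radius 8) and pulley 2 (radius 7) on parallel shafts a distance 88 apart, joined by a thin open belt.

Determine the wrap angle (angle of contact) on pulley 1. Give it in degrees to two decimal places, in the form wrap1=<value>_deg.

wrap1=181.30_deg

open belt: β = asin((r2−r1)/C) = asin(-1/88) = -0.6511°
wrap1 = π − 2β = 181.3022°
wrap2 = π + 2β = 178.6978°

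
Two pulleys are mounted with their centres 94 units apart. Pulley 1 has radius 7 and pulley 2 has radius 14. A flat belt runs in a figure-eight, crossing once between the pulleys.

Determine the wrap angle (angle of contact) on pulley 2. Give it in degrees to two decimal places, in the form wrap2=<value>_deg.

crossed belt: β = asin((r1+r2)/C) = asin(21/94) = 12.9091°
wrap1 = wrap2 = π + 2β = 205.8181°

wrap2=205.82_deg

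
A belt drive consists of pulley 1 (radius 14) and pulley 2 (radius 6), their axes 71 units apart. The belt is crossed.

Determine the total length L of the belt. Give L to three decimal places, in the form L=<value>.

crossed belt: β = asin((r1+r2)/C) = asin(20/71) = 16.3611°
wrap1 = wrap2 = π + 2β = 212.7222°
tangent length = C·cosβ = 68.1249
L = (r1+r2)·wrap + 2·C·cosβ = 20·3.7127 + 2·68.1249 = 210.5038

L=210.504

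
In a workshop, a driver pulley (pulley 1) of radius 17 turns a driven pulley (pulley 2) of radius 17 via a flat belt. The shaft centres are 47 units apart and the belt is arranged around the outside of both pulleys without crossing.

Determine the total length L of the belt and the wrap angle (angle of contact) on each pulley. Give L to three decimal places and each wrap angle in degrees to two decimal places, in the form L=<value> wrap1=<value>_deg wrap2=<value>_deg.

L=200.814 wrap1=180.00_deg wrap2=180.00_deg

open belt: β = asin((r2−r1)/C) = asin(0/47) = 0.0000°
wrap1 = π − 2β = 180.0000°
wrap2 = π + 2β = 180.0000°
tangent length = C·cosβ = 47.0000
L = r1·wrap1 + r2·wrap2 + 2·C·cosβ = 17·3.1416 + 17·3.1416 + 2·47.0000 = 200.8142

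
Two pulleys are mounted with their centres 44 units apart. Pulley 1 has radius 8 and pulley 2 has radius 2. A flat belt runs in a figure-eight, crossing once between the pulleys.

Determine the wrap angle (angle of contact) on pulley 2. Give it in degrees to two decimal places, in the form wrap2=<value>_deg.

wrap2=206.27_deg

crossed belt: β = asin((r1+r2)/C) = asin(10/44) = 13.1366°
wrap1 = wrap2 = π + 2β = 206.2731°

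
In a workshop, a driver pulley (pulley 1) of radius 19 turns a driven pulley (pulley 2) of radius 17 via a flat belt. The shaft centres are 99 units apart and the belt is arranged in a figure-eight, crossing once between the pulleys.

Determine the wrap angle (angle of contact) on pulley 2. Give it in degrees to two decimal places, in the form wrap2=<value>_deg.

crossed belt: β = asin((r1+r2)/C) = asin(36/99) = 21.3237°
wrap1 = wrap2 = π + 2β = 222.6474°

wrap2=222.65_deg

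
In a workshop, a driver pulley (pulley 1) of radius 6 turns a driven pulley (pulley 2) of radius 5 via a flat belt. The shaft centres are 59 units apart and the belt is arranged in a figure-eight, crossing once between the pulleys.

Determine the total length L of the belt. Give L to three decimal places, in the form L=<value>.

crossed belt: β = asin((r1+r2)/C) = asin(11/59) = 10.7451°
wrap1 = wrap2 = π + 2β = 201.4903°
tangent length = C·cosβ = 57.9655
L = (r1+r2)·wrap + 2·C·cosβ = 11·3.5167 + 2·57.9655 = 154.6144

L=154.614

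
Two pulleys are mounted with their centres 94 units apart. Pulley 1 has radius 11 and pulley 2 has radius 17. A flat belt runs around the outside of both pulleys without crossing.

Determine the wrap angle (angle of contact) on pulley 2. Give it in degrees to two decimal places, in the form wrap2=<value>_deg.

wrap2=187.32_deg

open belt: β = asin((r2−r1)/C) = asin(6/94) = 3.6597°
wrap1 = π − 2β = 172.6807°
wrap2 = π + 2β = 187.3193°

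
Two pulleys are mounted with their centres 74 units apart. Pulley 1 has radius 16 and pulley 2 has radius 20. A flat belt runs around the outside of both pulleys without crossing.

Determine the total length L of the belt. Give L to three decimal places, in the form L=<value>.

L=261.314

open belt: β = asin((r2−r1)/C) = asin(4/74) = 3.0986°
wrap1 = π − 2β = 173.8028°
wrap2 = π + 2β = 186.1972°
tangent length = C·cosβ = 73.8918
L = r1·wrap1 + r2·wrap2 + 2·C·cosβ = 16·3.0334 + 20·3.2498 + 2·73.8918 = 261.3136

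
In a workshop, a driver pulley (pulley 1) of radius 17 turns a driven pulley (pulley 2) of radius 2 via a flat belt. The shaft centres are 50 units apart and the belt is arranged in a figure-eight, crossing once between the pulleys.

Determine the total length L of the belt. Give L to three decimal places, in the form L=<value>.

crossed belt: β = asin((r1+r2)/C) = asin(19/50) = 22.3337°
wrap1 = wrap2 = π + 2β = 224.6674°
tangent length = C·cosβ = 46.2493
L = (r1+r2)·wrap + 2·C·cosβ = 19·3.9212 + 2·46.2493 = 167.0012

L=167.001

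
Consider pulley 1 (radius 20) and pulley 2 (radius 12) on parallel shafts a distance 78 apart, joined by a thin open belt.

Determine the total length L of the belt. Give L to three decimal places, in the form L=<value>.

L=257.352

open belt: β = asin((r2−r1)/C) = asin(-8/78) = -5.8868°
wrap1 = π − 2β = 191.7737°
wrap2 = π + 2β = 168.2263°
tangent length = C·cosβ = 77.5887
L = r1·wrap1 + r2·wrap2 + 2·C·cosβ = 20·3.3471 + 12·2.9361 + 2·77.5887 = 257.3522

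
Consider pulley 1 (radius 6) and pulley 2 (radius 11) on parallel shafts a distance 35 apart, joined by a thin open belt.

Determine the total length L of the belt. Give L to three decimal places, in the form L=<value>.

open belt: β = asin((r2−r1)/C) = asin(5/35) = 8.2132°
wrap1 = π − 2β = 163.5736°
wrap2 = π + 2β = 196.4264°
tangent length = C·cosβ = 34.6410
L = r1·wrap1 + r2·wrap2 + 2·C·cosβ = 6·2.8549 + 11·3.4283 + 2·34.6410 = 124.1226

L=124.123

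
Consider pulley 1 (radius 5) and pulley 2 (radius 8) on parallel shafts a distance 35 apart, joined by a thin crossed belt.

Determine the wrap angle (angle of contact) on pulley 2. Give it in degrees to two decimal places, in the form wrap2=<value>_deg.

wrap2=223.61_deg

crossed belt: β = asin((r1+r2)/C) = asin(13/35) = 21.8037°
wrap1 = wrap2 = π + 2β = 223.6075°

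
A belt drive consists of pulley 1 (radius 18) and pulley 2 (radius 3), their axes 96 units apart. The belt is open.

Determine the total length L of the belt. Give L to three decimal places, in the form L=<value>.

open belt: β = asin((r2−r1)/C) = asin(-15/96) = -8.9893°
wrap1 = π − 2β = 197.9786°
wrap2 = π + 2β = 162.0214°
tangent length = C·cosβ = 94.8209
L = r1·wrap1 + r2·wrap2 + 2·C·cosβ = 18·3.4554 + 3·2.8278 + 2·94.8209 = 260.3220

L=260.322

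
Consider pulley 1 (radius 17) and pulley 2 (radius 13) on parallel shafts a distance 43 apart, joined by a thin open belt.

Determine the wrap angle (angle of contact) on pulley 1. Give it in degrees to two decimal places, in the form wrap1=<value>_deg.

open belt: β = asin((r2−r1)/C) = asin(-4/43) = -5.3376°
wrap1 = π − 2β = 190.6751°
wrap2 = π + 2β = 169.3249°

wrap1=190.68_deg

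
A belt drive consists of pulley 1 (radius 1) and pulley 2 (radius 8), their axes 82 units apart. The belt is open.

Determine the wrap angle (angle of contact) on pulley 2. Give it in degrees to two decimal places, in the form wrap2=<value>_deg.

wrap2=189.79_deg

open belt: β = asin((r2−r1)/C) = asin(7/82) = 4.8971°
wrap1 = π − 2β = 170.2059°
wrap2 = π + 2β = 189.7941°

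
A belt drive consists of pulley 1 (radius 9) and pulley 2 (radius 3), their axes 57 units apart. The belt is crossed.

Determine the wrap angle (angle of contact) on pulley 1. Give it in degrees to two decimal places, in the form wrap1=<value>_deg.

crossed belt: β = asin((r1+r2)/C) = asin(12/57) = 12.1532°
wrap1 = wrap2 = π + 2β = 204.3064°

wrap1=204.31_deg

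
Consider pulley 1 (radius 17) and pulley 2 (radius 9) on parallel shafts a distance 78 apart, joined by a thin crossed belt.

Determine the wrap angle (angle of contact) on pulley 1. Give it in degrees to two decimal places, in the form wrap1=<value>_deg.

crossed belt: β = asin((r1+r2)/C) = asin(26/78) = 19.4712°
wrap1 = wrap2 = π + 2β = 218.9424°

wrap1=218.94_deg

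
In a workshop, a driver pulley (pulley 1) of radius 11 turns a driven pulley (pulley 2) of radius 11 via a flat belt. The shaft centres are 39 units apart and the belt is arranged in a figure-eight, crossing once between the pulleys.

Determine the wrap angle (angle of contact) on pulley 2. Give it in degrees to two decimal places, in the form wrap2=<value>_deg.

crossed belt: β = asin((r1+r2)/C) = asin(22/39) = 34.3400°
wrap1 = wrap2 = π + 2β = 248.6800°

wrap2=248.68_deg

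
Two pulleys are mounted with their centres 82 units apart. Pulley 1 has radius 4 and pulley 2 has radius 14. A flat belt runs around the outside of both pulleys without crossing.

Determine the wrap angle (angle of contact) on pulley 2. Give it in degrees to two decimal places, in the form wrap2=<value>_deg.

open belt: β = asin((r2−r1)/C) = asin(10/82) = 7.0047°
wrap1 = π − 2β = 165.9905°
wrap2 = π + 2β = 194.0095°

wrap2=194.01_deg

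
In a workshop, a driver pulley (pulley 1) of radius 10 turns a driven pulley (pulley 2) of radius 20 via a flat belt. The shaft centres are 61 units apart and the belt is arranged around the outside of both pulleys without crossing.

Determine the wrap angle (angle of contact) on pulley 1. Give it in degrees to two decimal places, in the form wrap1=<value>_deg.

open belt: β = asin((r2−r1)/C) = asin(10/61) = 9.4353°
wrap1 = π − 2β = 161.1293°
wrap2 = π + 2β = 198.8707°

wrap1=161.13_deg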